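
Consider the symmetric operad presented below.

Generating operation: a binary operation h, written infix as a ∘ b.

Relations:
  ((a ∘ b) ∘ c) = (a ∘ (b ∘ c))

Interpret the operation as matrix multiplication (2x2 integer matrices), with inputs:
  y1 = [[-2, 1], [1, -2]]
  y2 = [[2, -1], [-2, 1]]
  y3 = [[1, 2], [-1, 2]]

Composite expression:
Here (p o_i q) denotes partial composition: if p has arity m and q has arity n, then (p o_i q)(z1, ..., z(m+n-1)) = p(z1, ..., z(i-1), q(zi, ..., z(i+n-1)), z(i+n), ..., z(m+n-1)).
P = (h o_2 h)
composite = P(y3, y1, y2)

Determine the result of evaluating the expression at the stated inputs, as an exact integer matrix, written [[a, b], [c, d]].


[[6, -3], [18, -9]]

(y1 ∘ y2) = [[-6, 3], [6, -3]]
(y3 ∘ (y1 ∘ y2)) = [[6, -3], [18, -9]]


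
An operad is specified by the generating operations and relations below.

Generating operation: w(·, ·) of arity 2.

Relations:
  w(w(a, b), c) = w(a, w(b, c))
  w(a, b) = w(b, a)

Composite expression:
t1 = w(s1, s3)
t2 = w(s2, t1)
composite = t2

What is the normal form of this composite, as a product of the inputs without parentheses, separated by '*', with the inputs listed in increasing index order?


Key point: w commutes, so take the s-inputs in any fixed order.
w(s1, s3) spells out as s1 * s3
w(s2, w(s1, s3)) spells out as s2 * s1 * s3
reordering the factors by index: s1 * s2 * s3

s1 * s2 * s3


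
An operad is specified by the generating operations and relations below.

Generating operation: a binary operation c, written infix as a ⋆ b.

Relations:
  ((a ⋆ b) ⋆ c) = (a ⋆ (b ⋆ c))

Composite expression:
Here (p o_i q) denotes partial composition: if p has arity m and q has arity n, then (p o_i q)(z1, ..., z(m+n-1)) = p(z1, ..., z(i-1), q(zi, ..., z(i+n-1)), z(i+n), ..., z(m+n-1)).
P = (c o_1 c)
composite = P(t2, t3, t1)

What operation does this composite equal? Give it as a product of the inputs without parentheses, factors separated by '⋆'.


t2 ⋆ t3 ⋆ t1

Every regrouping of c is equal, so read the t-inputs in written order.
(t2 ⋆ t3) linearizes to t2 ⋆ t3
((t2 ⋆ t3) ⋆ t1) linearizes to t2 ⋆ t3 ⋆ t1


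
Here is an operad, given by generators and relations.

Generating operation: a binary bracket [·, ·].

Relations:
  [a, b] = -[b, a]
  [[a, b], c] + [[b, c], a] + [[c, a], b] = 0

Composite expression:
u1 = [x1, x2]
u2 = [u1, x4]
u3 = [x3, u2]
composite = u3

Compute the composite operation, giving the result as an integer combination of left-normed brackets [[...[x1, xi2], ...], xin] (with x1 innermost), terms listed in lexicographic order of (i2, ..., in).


-[[[x1, x2], x4], x3]

In the tensor algebra, words opening x1 carry the x1-anchored form.
Composite bracket: [x3, [[x1, x2], x4]]
Under [a, b] = ab - ba we get 8 signed associative words (2^3 = 8).
Words beginning with x1 determine it all:
  word x1x2x4x3 has sign -1, contributing -[[[x1, x2], x4], x3]


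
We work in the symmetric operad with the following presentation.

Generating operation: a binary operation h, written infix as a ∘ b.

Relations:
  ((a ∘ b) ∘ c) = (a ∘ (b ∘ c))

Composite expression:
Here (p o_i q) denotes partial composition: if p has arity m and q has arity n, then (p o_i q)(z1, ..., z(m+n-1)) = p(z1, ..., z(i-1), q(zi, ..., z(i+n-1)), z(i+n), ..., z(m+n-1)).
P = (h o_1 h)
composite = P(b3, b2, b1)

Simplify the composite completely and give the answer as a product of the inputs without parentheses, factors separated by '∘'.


b3 ∘ b2 ∘ b1

The h-tree's shape is irrelevant; the b-reading-order decides.
(b3 ∘ b2) linearizes to b3 ∘ b2
((b3 ∘ b2) ∘ b1) linearizes to b3 ∘ b2 ∘ b1


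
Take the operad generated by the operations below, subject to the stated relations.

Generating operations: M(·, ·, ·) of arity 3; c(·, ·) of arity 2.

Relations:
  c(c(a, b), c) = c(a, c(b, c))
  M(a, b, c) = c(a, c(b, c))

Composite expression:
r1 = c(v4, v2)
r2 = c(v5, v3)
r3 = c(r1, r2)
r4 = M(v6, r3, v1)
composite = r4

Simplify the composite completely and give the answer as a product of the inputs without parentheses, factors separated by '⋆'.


v6 ⋆ v4 ⋆ v2 ⋆ v5 ⋆ v3 ⋆ v1


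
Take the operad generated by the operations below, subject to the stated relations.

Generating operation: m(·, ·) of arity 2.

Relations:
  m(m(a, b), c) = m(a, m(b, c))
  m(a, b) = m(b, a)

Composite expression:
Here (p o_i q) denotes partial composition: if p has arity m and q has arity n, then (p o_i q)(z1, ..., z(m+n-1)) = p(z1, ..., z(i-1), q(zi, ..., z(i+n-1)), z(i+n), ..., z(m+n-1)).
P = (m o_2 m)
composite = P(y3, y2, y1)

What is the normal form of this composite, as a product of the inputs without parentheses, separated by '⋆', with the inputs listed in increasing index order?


y1 ⋆ y2 ⋆ y3


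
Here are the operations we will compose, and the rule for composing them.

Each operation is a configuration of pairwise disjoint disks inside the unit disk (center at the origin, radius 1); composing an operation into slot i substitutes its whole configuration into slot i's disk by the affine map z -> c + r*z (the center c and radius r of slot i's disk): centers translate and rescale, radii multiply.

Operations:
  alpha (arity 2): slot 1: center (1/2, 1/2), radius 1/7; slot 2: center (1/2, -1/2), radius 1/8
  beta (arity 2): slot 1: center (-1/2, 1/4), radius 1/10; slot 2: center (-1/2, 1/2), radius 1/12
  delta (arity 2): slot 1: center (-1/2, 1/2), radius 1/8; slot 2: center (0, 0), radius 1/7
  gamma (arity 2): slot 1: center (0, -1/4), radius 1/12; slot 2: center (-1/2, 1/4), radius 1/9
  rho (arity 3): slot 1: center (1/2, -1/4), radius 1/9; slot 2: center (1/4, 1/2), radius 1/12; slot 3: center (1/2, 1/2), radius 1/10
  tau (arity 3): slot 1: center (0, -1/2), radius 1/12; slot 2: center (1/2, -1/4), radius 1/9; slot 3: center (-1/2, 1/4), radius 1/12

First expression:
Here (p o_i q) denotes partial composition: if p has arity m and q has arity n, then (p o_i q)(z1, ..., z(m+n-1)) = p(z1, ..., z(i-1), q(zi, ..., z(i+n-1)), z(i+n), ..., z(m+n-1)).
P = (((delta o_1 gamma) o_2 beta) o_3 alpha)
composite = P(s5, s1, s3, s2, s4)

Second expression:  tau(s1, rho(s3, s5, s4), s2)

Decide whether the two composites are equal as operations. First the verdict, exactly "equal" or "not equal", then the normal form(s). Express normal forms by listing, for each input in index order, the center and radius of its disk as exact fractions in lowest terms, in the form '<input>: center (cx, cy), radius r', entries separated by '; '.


not equal; the first gives s1: center (-41/72, 77/144), radius 1/720; s2: center (-983/1728, 929/1728), radius 1/6912; s3: center (-983/1728, 931/1728), radius 1/6048; s4: center (0, 0), radius 1/7; s5: center (-1/2, 15/32), radius 1/96 and the second s1: center (0, -1/2), radius 1/12; s2: center (-1/2, 1/4), radius 1/12; s3: center (5/9, -5/18), radius 1/81; s4: center (5/9, -7/36), radius 1/90; s5: center (19/36, -7/36), radius 1/108

The first composite normalizes to s1: center (-41/72, 77/144), radius 1/720; s2: center (-983/1728, 929/1728), radius 1/6912; s3: center (-983/1728, 931/1728), radius 1/6048; s4: center (0, 0), radius 1/7; s5: center (-1/2, 15/32), radius 1/96
The second composite normalizes to s1: center (0, -1/2), radius 1/12; s2: center (-1/2, 1/4), radius 1/12; s3: center (5/9, -5/18), radius 1/81; s4: center (5/9, -7/36), radius 1/90; s5: center (19/36, -7/36), radius 1/108
Different reductions; not equal.


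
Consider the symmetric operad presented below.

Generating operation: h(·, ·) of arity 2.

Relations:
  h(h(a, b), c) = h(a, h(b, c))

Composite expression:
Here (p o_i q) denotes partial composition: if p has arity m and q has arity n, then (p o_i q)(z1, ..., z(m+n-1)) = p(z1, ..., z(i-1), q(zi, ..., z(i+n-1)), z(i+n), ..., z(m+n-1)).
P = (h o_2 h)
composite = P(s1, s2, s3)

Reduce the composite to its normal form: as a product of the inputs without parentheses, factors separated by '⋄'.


s1 ⋄ s2 ⋄ s3


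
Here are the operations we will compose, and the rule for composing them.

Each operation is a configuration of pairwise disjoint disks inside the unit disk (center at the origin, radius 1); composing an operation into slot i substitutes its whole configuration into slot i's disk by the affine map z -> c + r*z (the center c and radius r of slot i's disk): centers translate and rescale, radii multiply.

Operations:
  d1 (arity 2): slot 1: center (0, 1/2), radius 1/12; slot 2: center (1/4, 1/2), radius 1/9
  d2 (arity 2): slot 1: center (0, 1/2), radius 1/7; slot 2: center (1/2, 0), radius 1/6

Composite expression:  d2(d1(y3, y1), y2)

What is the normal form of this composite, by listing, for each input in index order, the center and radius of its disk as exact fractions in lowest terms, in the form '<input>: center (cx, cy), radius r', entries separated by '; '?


y1: center (1/28, 4/7), radius 1/63; y2: center (1/2, 0), radius 1/6; y3: center (0, 4/7), radius 1/84

Nesting under d2 composes maps z -> c + r*z down each y-path.
for y3, the 2-step affine chain lands on center (0, 4/7), radius 1/84
for y1, the 2-step affine chain lands on center (1/28, 4/7), radius 1/63
for y2, the 1-step affine chain lands on center (1/2, 0), radius 1/6


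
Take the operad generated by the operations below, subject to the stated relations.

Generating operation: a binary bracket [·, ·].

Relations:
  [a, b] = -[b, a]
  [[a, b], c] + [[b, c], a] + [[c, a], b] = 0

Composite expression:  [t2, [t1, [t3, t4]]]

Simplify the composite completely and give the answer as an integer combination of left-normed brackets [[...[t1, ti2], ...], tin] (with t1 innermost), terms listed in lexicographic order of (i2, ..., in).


-[[[t1, t3], t4], t2] + [[[t1, t4], t3], t2]

Expand each bracket as ab - ba; the t1-initial words give the coefficients.
Composite bracket: [t2, [t1, [t3, t4]]]
Expanding via [a, b] = ab - ba: 8 signed words (2^3 = 8).
Words beginning with t1 determine it all:
  word t1t3t4t2 has sign -1, contributing -[[[t1, t3], t4], t2]
  word t1t4t3t2 has sign +1, contributing +[[[t1, t4], t3], t2]


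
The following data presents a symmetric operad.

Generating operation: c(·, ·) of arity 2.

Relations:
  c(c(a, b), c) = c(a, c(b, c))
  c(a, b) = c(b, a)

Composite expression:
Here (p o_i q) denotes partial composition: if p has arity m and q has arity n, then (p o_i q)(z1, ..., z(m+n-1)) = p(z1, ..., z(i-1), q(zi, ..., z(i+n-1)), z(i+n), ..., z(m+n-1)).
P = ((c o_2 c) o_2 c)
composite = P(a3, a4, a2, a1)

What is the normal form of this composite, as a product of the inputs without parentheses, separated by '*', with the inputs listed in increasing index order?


Any arrangement under c is one operation, so sort the a-inputs.
c(a4, a2) reduces to a4 * a2
c(c(a4, a2), a1) reduces to a4 * a2 * a1
c(a3, c(c(a4, a2), a1)) reduces to a3 * a4 * a2 * a1
reordering the factors by index: a1 * a2 * a3 * a4

a1 * a2 * a3 * a4


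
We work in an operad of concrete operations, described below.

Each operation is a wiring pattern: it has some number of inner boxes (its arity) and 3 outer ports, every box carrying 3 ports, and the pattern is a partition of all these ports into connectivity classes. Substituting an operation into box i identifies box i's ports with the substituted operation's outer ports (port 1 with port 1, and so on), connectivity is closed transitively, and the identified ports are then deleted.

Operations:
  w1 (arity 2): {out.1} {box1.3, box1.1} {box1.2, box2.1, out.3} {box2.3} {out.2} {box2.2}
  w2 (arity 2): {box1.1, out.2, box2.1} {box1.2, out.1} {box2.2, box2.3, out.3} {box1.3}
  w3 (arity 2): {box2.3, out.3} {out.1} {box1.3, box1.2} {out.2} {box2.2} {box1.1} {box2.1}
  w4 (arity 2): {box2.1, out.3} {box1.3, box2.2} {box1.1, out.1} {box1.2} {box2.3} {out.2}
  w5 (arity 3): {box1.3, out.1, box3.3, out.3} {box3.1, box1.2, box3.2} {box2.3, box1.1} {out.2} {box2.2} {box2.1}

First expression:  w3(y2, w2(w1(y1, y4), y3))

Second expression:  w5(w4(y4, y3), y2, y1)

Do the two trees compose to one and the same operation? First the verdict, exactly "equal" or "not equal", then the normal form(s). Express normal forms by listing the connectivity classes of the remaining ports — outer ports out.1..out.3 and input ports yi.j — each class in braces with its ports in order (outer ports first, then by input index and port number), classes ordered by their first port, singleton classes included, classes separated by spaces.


not equal: they reduce to {out.1} {out.2} {out.3, y3.2, y3.3} {y1.1, y1.3} {y1.2, y4.1} {y2.1} {y2.2, y2.3} {y3.1} {y4.2} {y4.3} and {out.1, out.3, y1.3, y3.1} {out.2} {y1.1, y1.2} {y2.1} {y2.2} {y2.3, y4.1} {y3.2, y4.3} {y3.3} {y4.2}

The first composite normalizes to {out.1} {out.2} {out.3, y3.2, y3.3} {y1.1, y1.3} {y1.2, y4.1} {y2.1} {y2.2, y2.3} {y3.1} {y4.2} {y4.3}
The second composite normalizes to {out.1, out.3, y1.3, y3.1} {out.2} {y1.1, y1.2} {y2.1} {y2.2} {y2.3, y4.1} {y3.2, y4.3} {y3.3} {y4.2}
The normal forms differ: not equal.


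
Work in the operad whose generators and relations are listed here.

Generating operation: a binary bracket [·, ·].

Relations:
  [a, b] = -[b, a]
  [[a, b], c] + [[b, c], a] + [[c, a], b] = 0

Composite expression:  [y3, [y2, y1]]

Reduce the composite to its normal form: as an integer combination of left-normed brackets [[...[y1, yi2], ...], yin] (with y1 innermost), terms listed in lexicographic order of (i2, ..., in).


[[y1, y2], y3]


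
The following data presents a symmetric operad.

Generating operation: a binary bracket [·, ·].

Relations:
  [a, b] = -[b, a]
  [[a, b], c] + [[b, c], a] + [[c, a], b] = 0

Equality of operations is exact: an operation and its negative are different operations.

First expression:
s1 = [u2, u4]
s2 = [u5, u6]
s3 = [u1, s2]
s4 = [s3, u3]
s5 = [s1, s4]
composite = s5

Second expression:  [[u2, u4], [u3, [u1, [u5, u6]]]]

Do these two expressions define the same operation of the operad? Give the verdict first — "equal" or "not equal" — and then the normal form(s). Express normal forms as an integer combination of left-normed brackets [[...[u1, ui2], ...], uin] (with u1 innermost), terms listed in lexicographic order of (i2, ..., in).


The first expression reduces to -[[[[[u1, u5], u6], u3], u2], u4] + [[[[[u1, u5], u6], u3], u4], u2] + [[[[[u1, u6], u5], u3], u2], u4] - [[[[[u1, u6], u5], u3], u4], u2]
The second expression reduces to [[[[[u1, u5], u6], u3], u2], u4] - [[[[[u1, u5], u6], u3], u4], u2] - [[[[[u1, u6], u5], u3], u2], u4] + [[[[[u1, u6], u5], u3], u4], u2]
No match — not equal.

not equal: they reduce to -[[[[[u1, u5], u6], u3], u2], u4] + [[[[[u1, u5], u6], u3], u4], u2] + [[[[[u1, u6], u5], u3], u2], u4] - [[[[[u1, u6], u5], u3], u4], u2] and [[[[[u1, u5], u6], u3], u2], u4] - [[[[[u1, u5], u6], u3], u4], u2] - [[[[[u1, u6], u5], u3], u2], u4] + [[[[[u1, u6], u5], u3], u4], u2]


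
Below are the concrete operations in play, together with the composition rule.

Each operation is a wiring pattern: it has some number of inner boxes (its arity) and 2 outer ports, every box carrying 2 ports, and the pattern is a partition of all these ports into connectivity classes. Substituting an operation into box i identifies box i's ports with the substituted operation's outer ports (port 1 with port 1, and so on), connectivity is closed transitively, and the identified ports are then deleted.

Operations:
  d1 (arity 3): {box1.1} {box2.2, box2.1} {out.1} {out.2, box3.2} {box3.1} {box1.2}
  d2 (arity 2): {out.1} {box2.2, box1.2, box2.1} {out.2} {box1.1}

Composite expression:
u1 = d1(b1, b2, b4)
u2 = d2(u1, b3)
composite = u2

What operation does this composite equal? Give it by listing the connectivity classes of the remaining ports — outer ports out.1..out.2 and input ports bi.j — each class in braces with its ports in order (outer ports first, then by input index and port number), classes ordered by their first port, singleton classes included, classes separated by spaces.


{out.1} {out.2} {b1.1} {b1.2} {b2.1, b2.2} {b3.1, b3.2, b4.2} {b4.1}

Connectivity passes through glued d2-boundaries; trace each wire chain.
the subtree at d1 composes to {out.1} {out.2, b4.2} {b1.1} {b1.2} {b2.1, b2.2} {b4.1} on (b1, b2, b4); out.j = own outer ports
the subtree at d2 composes to {out.1} {out.2} {b1.1} {b1.2} {b2.1, b2.2} {b3.1, b3.2, b4.2} {b4.1} on (b1, b2, b4, b3); out.j = own outer ports


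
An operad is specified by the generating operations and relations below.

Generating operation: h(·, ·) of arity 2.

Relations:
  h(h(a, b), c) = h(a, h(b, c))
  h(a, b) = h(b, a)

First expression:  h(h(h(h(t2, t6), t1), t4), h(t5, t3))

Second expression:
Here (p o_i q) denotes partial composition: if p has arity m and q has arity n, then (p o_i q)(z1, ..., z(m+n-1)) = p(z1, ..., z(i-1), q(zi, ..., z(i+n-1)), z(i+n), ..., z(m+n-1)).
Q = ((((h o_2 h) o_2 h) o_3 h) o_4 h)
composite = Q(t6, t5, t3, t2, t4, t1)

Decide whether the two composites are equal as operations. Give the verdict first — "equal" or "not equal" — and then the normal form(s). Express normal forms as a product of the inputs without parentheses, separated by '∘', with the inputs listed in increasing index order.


equal; the common form is t1 ∘ t2 ∘ t3 ∘ t4 ∘ t5 ∘ t6

Reducing the first expression gives t1 ∘ t2 ∘ t3 ∘ t4 ∘ t5 ∘ t6
Reducing the second expression gives t1 ∘ t2 ∘ t3 ∘ t4 ∘ t5 ∘ t6
Identical normal forms: equal.


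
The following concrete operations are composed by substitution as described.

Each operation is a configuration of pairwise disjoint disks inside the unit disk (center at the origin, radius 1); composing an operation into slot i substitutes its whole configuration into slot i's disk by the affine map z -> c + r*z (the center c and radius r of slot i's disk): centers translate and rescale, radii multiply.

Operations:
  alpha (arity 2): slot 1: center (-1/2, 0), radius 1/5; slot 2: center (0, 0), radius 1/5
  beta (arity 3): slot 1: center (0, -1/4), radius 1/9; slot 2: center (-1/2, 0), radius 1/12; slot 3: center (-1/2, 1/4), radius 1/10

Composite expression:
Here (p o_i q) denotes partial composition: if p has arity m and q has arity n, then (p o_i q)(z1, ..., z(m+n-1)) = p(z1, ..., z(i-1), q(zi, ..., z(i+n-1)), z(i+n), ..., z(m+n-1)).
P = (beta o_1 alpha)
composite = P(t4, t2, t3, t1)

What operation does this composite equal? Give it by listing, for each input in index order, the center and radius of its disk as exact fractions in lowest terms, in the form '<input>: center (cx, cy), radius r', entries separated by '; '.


t1: center (-1/2, 1/4), radius 1/10; t2: center (0, -1/4), radius 1/45; t3: center (-1/2, 0), radius 1/12; t4: center (-1/18, -1/4), radius 1/45

Below beta, radii multiply path by path; the t-disk centers shift.
for t4, the 2-step affine chain lands on center (-1/18, -1/4), radius 1/45
for t2, the 2-step affine chain lands on center (0, -1/4), radius 1/45
for t3, the 1-step affine chain lands on center (-1/2, 0), radius 1/12
for t1, the 1-step affine chain lands on center (-1/2, 1/4), radius 1/10


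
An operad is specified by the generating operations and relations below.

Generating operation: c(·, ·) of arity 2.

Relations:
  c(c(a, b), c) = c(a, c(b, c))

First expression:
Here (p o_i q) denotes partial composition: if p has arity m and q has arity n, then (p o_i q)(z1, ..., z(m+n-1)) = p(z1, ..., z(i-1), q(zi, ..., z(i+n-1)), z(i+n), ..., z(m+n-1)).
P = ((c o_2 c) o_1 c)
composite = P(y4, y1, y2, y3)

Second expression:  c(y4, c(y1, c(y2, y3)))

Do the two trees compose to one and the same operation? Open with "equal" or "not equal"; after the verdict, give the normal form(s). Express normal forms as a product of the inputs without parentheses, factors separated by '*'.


equal: each reduces to y4 * y1 * y2 * y3

The first composite normalizes to y4 * y1 * y2 * y3
The second composite normalizes to y4 * y1 * y2 * y3
Same normal form: equal.


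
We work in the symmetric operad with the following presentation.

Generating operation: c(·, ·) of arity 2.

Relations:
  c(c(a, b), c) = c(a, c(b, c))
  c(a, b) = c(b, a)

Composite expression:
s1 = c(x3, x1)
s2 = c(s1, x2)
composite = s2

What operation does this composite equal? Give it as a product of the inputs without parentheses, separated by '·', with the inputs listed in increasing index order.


x1 · x2 · x3

Shape and order are irrelevant to c; the x-input set decides.
c(x3, x1) collapses to x3 · x1
c(c(x3, x1), x2) collapses to x3 · x1 · x2
sorting the factors by input index: x1 · x2 · x3


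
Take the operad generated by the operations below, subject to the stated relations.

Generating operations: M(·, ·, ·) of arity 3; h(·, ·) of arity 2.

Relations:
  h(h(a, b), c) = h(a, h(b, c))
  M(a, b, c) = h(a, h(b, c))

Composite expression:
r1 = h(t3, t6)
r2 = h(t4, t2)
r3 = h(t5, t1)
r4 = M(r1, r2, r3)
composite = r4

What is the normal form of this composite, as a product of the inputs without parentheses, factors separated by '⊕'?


t3 ⊕ t6 ⊕ t4 ⊕ t2 ⊕ t5 ⊕ t1

Associativity of M dissolves the nesting; only the t-input order survives.
h(t3, t6) unparenthesizes to t3 ⊕ t6
h(t4, t2) unparenthesizes to t4 ⊕ t2
h(t5, t1) unparenthesizes to t5 ⊕ t1
M(h(t3, t6), h(t4, t2), h(t5, t1)) unparenthesizes to t3 ⊕ t6 ⊕ t4 ⊕ t2 ⊕ t5 ⊕ t1


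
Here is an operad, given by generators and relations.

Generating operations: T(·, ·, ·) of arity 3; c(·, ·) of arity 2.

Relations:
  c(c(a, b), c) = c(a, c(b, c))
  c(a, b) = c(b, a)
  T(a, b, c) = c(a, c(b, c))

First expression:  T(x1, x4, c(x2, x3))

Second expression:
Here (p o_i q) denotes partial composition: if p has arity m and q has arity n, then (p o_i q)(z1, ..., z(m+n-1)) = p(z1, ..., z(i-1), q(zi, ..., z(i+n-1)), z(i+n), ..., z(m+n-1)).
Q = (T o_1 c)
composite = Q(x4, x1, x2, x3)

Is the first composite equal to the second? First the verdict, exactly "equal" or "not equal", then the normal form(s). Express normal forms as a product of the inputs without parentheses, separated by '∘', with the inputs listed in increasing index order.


equal; the common form is x1 ∘ x2 ∘ x3 ∘ x4


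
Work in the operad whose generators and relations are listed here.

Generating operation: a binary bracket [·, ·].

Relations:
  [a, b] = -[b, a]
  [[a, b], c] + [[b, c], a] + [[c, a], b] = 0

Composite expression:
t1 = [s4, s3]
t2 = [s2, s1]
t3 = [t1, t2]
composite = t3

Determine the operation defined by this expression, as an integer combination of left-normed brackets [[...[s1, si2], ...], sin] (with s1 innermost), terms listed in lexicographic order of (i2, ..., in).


-[[[s1, s2], s3], s4] + [[[s1, s2], s4], s3]

In the tensor algebra, words opening s1 carry the s1-anchored form.
Composite bracket: [[s4, s3], [s2, s1]]
Applying ab - ba throughout gives 8 signed words (2^3 = 8).
Coefficients come from the s1-initial words:
  word s1s2s3s4 has sign -1, contributing -[[[s1, s2], s3], s4]
  word s1s2s4s3 has sign +1, contributing +[[[s1, s2], s4], s3]


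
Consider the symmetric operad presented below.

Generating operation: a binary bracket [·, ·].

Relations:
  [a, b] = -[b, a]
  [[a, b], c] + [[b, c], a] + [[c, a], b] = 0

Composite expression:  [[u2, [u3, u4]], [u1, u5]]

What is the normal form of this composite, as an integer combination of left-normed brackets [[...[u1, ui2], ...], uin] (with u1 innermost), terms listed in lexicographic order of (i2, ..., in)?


-[[[[u1, u5], u2], u3], u4] + [[[[u1, u5], u2], u4], u3] + [[[[u1, u5], u3], u4], u2] - [[[[u1, u5], u4], u3], u2]

Skip Jacobi rewriting: expand, keep u1-initial words, read off terms.
Composite bracket: [[u2, [u3, u4]], [u1, u5]]
Applying ab - ba throughout gives 16 signed words (2^4 = 16).
Coefficients come from the u1-initial words:
  word u1u5u2u3u4 has sign -1, contributing -[[[[u1, u5], u2], u3], u4]
  word u1u5u2u4u3 has sign +1, contributing +[[[[u1, u5], u2], u4], u3]
  word u1u5u3u4u2 has sign +1, contributing +[[[[u1, u5], u3], u4], u2]
  word u1u5u4u3u2 has sign -1, contributing -[[[[u1, u5], u4], u3], u2]


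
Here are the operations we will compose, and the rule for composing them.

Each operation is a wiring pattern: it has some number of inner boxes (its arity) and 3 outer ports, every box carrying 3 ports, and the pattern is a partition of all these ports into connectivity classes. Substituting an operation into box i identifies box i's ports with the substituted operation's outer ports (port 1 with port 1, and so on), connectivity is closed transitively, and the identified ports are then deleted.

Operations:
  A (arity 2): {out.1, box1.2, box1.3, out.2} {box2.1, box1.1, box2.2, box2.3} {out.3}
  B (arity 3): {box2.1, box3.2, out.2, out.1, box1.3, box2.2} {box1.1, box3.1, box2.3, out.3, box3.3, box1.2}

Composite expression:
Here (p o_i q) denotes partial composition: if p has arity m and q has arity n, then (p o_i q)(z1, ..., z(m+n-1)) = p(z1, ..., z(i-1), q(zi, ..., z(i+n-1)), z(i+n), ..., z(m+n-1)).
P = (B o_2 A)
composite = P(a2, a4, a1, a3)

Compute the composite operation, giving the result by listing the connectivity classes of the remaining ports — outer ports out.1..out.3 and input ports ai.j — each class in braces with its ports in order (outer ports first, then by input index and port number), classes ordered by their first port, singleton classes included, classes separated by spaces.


{out.1, out.2, a2.3, a3.2, a4.2, a4.3} {out.3, a2.1, a2.2, a3.1, a3.3} {a1.1, a1.2, a1.3, a4.1}

After gluing at B, chains via deleted ports link the a-ports.
after A, the pattern on (a4, a1) reads {out.1, out.2, a4.2, a4.3} {out.3} {a1.1, a1.2, a1.3, a4.1} (out.j = its outer ports)
after B, the pattern on (a2, a4, a1, a3) reads {out.1, out.2, a2.3, a3.2, a4.2, a4.3} {out.3, a2.1, a2.2, a3.1, a3.3} {a1.1, a1.2, a1.3, a4.1} (out.j = its outer ports)


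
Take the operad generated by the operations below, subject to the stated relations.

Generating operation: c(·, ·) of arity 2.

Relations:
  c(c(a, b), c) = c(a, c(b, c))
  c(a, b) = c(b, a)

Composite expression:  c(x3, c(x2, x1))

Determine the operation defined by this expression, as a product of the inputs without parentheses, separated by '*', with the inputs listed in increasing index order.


x1 * x2 * x3

Any arrangement under c is one operation, so sort the x-inputs.
c(x2, x1) flattens to x2 * x1
c(x3, c(x2, x1)) flattens to x3 * x2 * x1
reordering the factors by index: x1 * x2 * x3


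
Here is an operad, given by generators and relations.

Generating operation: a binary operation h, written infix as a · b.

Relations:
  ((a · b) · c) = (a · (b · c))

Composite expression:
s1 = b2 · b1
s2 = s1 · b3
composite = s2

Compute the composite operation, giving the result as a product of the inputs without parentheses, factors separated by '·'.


b2 · b1 · b3


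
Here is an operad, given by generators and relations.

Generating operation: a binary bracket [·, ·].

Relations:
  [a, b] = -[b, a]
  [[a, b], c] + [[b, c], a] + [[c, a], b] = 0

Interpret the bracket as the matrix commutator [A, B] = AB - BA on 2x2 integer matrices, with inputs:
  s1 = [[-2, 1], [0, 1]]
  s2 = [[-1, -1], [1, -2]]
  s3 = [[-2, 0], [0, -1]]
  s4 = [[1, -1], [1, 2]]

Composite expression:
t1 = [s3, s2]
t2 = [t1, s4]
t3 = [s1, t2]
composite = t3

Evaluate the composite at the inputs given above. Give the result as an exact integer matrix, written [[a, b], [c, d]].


[[-1, -7], [-3, 1]]

[s3, s2] = [[0, 1], [1, 0]]
[[s3, s2], s4] = [[2, 1], [-1, -2]]
[s1, [[s3, s2], s4]] = [[-1, -7], [-3, 1]]


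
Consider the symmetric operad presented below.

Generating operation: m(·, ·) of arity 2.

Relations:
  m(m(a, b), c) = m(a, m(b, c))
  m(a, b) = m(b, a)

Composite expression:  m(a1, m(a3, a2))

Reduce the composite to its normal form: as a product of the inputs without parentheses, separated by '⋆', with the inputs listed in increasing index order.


Key point: m commutes, so take the a-inputs in any fixed order.
m(a3, a2) unparenthesizes to a3 ⋆ a2
m(a1, m(a3, a2)) unparenthesizes to a1 ⋆ a3 ⋆ a2
sorting the factors by input index: a1 ⋆ a2 ⋆ a3

a1 ⋆ a2 ⋆ a3


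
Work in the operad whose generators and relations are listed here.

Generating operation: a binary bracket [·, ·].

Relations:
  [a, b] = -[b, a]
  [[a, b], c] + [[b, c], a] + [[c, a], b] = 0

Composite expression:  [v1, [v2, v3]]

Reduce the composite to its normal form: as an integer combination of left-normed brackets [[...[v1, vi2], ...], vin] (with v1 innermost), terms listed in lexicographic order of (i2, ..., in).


[[v1, v2], v3] - [[v1, v3], v2]


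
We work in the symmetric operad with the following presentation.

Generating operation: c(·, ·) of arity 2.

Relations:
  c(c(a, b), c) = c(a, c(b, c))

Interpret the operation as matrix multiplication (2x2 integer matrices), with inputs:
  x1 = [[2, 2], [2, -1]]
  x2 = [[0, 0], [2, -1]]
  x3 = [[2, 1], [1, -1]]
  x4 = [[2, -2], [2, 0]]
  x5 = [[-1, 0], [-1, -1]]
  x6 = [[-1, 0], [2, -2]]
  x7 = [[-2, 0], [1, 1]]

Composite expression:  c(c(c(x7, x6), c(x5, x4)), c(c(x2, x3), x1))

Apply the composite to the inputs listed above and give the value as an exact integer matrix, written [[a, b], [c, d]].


[[48, 12], [-24, -6]]

c(x7, x6) = [[2, 0], [1, -2]]
c(x5, x4) = [[-2, 2], [-4, 2]]
c(c(x7, x6), c(x5, x4)) = [[-4, 4], [6, -2]]
c(x2, x3) = [[0, 0], [3, 3]]
c(c(x2, x3), x1) = [[0, 0], [12, 3]]
c(c(c(x7, x6), c(x5, x4)), c(c(x2, x3), x1)) = [[48, 12], [-24, -6]]


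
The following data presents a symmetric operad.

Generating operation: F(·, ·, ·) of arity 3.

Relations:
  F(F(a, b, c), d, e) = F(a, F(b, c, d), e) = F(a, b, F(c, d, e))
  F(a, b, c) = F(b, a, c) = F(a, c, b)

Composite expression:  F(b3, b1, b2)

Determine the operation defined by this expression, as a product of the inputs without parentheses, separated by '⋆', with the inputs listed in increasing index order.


b1 ⋆ b2 ⋆ b3

Shape and order are irrelevant to F; the b-input set decides.
F(b3, b1, b2) flattens to b3 ⋆ b1 ⋆ b2
sorting the factors by input index: b1 ⋆ b2 ⋆ b3


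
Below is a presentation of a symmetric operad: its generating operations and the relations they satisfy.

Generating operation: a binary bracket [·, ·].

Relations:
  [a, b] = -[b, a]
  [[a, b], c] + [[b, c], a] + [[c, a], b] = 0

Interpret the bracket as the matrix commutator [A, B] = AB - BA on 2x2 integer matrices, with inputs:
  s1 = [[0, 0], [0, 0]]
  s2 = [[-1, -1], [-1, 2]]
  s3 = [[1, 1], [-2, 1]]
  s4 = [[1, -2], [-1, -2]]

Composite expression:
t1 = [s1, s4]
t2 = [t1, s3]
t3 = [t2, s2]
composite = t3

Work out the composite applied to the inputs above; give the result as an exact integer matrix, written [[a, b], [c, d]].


[[0, 0], [0, 0]]

[s1, s4] = [[0, 0], [0, 0]]
[[s1, s4], s3] = [[0, 0], [0, 0]]
[[[s1, s4], s3], s2] = [[0, 0], [0, 0]]


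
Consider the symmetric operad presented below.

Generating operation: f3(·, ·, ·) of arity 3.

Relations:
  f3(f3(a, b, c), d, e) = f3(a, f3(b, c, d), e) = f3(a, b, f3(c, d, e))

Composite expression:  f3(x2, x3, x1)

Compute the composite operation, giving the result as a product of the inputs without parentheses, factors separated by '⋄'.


x2 ⋄ x3 ⋄ x1

Key point: f3 is associative — brackets drop, the x-order remains.
f3(x2, x3, x1) reduces to x2 ⋄ x3 ⋄ x1


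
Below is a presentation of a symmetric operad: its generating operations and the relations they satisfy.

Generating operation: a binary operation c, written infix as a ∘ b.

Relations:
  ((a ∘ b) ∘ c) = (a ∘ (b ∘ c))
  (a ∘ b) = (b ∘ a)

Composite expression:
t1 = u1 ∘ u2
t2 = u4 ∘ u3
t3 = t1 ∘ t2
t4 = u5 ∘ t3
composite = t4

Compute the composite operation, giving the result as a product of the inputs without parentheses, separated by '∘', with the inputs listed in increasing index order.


u1 ∘ u2 ∘ u3 ∘ u4 ∘ u5

Any arrangement under c is one operation, so sort the u-inputs.
(u1 ∘ u2) collapses to u1 ∘ u2
(u4 ∘ u3) collapses to u4 ∘ u3
((u1 ∘ u2) ∘ (u4 ∘ u3)) collapses to u1 ∘ u2 ∘ u4 ∘ u3
(u5 ∘ ((u1 ∘ u2) ∘ (u4 ∘ u3))) collapses to u5 ∘ u1 ∘ u2 ∘ u4 ∘ u3
sorting the factors by input index: u1 ∘ u2 ∘ u3 ∘ u4 ∘ u5


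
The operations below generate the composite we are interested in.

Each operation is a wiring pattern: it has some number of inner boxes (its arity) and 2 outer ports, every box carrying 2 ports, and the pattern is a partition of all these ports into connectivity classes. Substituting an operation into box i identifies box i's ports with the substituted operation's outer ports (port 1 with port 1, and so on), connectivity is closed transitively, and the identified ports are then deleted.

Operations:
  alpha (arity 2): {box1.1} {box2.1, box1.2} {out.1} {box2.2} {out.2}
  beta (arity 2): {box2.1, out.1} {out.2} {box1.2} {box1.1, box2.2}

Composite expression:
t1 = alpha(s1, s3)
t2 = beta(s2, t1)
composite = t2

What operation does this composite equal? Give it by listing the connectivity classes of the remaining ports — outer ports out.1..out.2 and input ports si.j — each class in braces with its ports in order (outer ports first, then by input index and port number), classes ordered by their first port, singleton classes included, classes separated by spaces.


Two ports join when wires chain via beta-identified ports.
stage alpha: inputs (s1, s3), connectivity {out.1} {out.2} {s1.1} {s1.2, s3.1} {s3.2}, out.j its boundary
stage beta: inputs (s2, s1, s3), connectivity {out.1} {out.2} {s1.1} {s1.2, s3.1} {s2.1} {s2.2} {s3.2}, out.j its boundary

{out.1} {out.2} {s1.1} {s1.2, s3.1} {s2.1} {s2.2} {s3.2}


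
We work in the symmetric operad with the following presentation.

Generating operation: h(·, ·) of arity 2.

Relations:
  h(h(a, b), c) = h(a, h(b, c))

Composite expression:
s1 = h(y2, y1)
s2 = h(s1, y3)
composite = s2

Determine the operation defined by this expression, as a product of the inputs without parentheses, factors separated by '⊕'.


y2 ⊕ y1 ⊕ y3

Key point: h is associative — brackets drop, the y-order remains.
h(y2, y1) linearizes to y2 ⊕ y1
h(h(y2, y1), y3) linearizes to y2 ⊕ y1 ⊕ y3


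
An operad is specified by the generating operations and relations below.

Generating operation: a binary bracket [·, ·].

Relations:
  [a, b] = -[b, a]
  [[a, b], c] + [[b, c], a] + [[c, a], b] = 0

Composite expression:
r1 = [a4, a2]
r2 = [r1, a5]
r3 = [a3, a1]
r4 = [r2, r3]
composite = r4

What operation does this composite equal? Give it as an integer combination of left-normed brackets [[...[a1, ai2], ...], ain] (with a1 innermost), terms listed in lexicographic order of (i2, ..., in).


-[[[[a1, a3], a2], a4], a5] + [[[[a1, a3], a4], a2], a5] + [[[[a1, a3], a5], a2], a4] - [[[[a1, a3], a5], a4], a2]

Antisymmetry and Jacobi reduce to a1-anchored left-normed brackets.
Composite bracket: [[[a4, a2], a5], [a3, a1]]
Expanding via [a, b] = ab - ba: 16 signed words (2^4 = 16).
Keep just the words that open with a1:
  a1a3a2a4a5 appears with sign -1, giving the term -[[[[a1, a3], a2], a4], a5]
  a1a3a4a2a5 appears with sign +1, giving the term +[[[[a1, a3], a4], a2], a5]
  a1a3a5a2a4 appears with sign +1, giving the term +[[[[a1, a3], a5], a2], a4]
  a1a3a5a4a2 appears with sign -1, giving the term -[[[[a1, a3], a5], a4], a2]


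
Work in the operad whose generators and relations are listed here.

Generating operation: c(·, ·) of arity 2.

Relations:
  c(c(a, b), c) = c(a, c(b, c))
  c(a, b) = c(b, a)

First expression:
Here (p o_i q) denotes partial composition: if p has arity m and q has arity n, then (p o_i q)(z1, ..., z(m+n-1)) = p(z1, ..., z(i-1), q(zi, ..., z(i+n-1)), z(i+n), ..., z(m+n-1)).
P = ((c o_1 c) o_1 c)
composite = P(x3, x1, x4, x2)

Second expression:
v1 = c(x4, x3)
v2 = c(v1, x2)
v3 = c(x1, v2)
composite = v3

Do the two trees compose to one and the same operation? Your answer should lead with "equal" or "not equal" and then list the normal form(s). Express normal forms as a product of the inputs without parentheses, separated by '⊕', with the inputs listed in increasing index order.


equal: each reduces to x1 ⊕ x2 ⊕ x3 ⊕ x4

In normal form, the first expression is x1 ⊕ x2 ⊕ x3 ⊕ x4
In normal form, the second expression is x1 ⊕ x2 ⊕ x3 ⊕ x4
The normal forms match — equal.


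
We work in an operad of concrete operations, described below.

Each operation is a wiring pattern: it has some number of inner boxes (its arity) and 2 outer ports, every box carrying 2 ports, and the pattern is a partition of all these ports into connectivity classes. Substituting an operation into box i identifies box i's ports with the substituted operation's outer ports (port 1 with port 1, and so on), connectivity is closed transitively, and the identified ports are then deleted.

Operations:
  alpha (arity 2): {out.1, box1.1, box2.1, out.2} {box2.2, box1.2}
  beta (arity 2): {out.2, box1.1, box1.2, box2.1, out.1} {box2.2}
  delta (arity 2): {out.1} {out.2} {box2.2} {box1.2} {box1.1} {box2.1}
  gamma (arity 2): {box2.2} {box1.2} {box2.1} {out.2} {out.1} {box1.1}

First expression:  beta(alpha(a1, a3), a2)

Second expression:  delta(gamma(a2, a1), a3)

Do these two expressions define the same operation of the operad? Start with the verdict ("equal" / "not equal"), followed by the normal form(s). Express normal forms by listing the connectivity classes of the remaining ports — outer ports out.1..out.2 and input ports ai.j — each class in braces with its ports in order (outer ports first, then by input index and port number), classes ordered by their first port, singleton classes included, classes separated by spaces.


not equal; the first gives {out.1, out.2, a1.1, a2.1, a3.1} {a1.2, a3.2} {a2.2} and the second {out.1} {out.2} {a1.1} {a1.2} {a2.1} {a2.2} {a3.1} {a3.2}

Reducing the first expression gives {out.1, out.2, a1.1, a2.1, a3.1} {a1.2, a3.2} {a2.2}
Reducing the second expression gives {out.1} {out.2} {a1.1} {a1.2} {a2.1} {a2.2} {a3.1} {a3.2}
No match — not equal.


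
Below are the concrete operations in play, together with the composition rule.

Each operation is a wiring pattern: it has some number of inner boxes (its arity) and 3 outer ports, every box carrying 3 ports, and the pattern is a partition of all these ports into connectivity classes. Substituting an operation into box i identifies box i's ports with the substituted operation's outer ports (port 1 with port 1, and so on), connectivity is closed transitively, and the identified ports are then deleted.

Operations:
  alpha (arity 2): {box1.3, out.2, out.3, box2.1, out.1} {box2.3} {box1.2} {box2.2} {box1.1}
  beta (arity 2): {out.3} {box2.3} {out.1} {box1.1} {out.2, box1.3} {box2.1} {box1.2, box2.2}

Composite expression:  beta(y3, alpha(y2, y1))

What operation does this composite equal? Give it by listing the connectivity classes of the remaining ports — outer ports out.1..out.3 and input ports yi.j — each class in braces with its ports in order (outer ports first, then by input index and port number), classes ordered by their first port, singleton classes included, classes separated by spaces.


Substituting into beta glues patterns; closure does the rest.
the subtree at alpha composes to {out.1, out.2, out.3, y1.1, y2.3} {y1.2} {y1.3} {y2.1} {y2.2} on (y2, y1); out.j = own outer ports
the subtree at beta composes to {out.1} {out.2, y3.3} {out.3} {y1.1, y2.3, y3.2} {y1.2} {y1.3} {y2.1} {y2.2} {y3.1} on (y3, y2, y1); out.j = own outer ports

{out.1} {out.2, y3.3} {out.3} {y1.1, y2.3, y3.2} {y1.2} {y1.3} {y2.1} {y2.2} {y3.1}


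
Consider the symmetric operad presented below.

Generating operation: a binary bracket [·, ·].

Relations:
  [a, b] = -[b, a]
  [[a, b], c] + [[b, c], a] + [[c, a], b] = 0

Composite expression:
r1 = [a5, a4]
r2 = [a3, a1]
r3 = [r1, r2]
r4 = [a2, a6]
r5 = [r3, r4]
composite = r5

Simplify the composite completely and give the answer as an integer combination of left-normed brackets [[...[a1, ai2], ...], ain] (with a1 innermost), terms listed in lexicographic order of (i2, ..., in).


-[[[[[a1, a3], a4], a5], a2], a6] + [[[[[a1, a3], a4], a5], a6], a2] + [[[[[a1, a3], a5], a4], a2], a6] - [[[[[a1, a3], a5], a4], a6], a2]

Left-normed coefficients sit on the a1-initial expansion words.
Composite bracket: [[[a5, a4], [a3, a1]], [a2, a6]]
Applying ab - ba throughout gives 32 signed words (2^5 = 32).
Words beginning with a1 determine it all:
  sign of a1a3a4a5a2a6 is -1, so it contributes -[[[[[a1, a3], a4], a5], a2], a6]
  sign of a1a3a4a5a6a2 is +1, so it contributes +[[[[[a1, a3], a4], a5], a6], a2]
  sign of a1a3a5a4a2a6 is +1, so it contributes +[[[[[a1, a3], a5], a4], a2], a6]
  sign of a1a3a5a4a6a2 is -1, so it contributes -[[[[[a1, a3], a5], a4], a6], a2]
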